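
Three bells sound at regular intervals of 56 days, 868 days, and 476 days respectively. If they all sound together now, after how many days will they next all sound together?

We need the least common multiple of the intervals.
56 = 2^3 × 7
868 = 2^2 × 7 × 31
476 = 2^2 × 7 × 17
LCM(56, 868, 476) = 2^3 × 7 × 17 × 31 = 29512.

29512 days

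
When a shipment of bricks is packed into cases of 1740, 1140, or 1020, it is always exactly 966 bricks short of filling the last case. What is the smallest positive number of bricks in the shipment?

Being 966 short of a full case of size k means N ≡ −966 (mod k), i.e. N + 966 is a multiple of each size.
1740 = 2^2 × 3 × 5 × 29
1140 = 2^2 × 3 × 5 × 19
1020 = 2^2 × 3 × 5 × 17
LCM(1740, 1140, 1020) = 2^2 × 3 × 5 × 17 × 19 × 29 = 562020.
Smallest positive N is 562020 − 966 = 561054.

561054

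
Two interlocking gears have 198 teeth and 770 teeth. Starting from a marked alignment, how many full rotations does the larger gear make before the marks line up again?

9 rotations

The first common completion time is the LCM of the periods.
198 = 2 × 3^2 × 11
770 = 2 × 5 × 7 × 11
LCM(198, 770) = 2 × 3^2 × 5 × 7 × 11 = 6930.
Rotations for period 770: 6930 / 770 = 9.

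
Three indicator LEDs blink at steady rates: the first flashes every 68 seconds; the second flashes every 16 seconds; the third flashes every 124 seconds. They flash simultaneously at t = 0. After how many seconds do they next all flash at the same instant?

The first simultaneous occurrence is after LCM of the individual periods.
68 = 2^2 × 17
16 = 2^4
124 = 2^2 × 31
LCM(68, 16, 124) = 2^4 × 17 × 31 = 8432.

8432 seconds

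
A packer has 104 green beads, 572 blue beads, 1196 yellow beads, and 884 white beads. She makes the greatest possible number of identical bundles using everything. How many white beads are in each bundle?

Number of bundles = gcd(104, 572, 1196, 884).
104 = 2^3 × 13
572 = 2^2 × 11 × 13
1196 = 2^2 × 13 × 23
884 = 2^2 × 13 × 17
gcd(104, 572, 1196, 884) = 2^2 × 13 = 52.
white beads per bundle = 884 / 52 = 17.

17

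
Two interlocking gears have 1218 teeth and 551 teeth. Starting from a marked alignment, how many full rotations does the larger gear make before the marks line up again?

19 rotations

All finish a whole number of cycles simultaneously at t = LCM of the periods.
1218 = 2 × 3 × 7 × 29
551 = 19 × 29
LCM(1218, 551) = 2 × 3 × 7 × 19 × 29 = 23142.
Rotations for period 1218: 23142 / 1218 = 19.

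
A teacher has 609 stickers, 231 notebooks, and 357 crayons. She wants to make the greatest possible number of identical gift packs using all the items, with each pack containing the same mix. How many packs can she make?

The pack count must divide each quantity, so the greatest is gcd(609, 231, 357).
609 = 3 × 7 × 29
231 = 3 × 7 × 11
357 = 3 × 7 × 17
gcd(609, 231, 357) = 3 × 7 = 21.

21 packs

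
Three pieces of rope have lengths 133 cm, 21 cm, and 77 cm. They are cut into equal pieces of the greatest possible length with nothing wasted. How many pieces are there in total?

Piece length = gcd(133, 21, 77).
133 = 7 × 19
21 = 3 × 7
77 = 7 × 11
gcd(133, 21, 77) = 7.
Total pieces = 133/7 + 21/7 + 77/7 = 19 + 3 + 11 = 33.

33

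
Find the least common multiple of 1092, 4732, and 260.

70980

1092 = 2^2 × 3 × 7 × 13
4732 = 2^2 × 7 × 13^2
260 = 2^2 × 5 × 13
LCM(1092, 4732, 260) = 2^2 × 3 × 5 × 7 × 13^2 = 70980.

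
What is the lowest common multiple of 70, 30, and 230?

4830

70 = 2 × 5 × 7
30 = 2 × 3 × 5
230 = 2 × 5 × 23
LCM(70, 30, 230) = 2 × 3 × 5 × 7 × 23 = 4830.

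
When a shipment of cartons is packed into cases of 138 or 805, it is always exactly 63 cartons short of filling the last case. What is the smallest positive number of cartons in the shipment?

Being 63 short of a full case of size k means N ≡ −63 (mod k), i.e. N + 63 is a multiple of each size.
138 = 2 × 3 × 23
805 = 5 × 7 × 23
LCM(138, 805) = 2 × 3 × 5 × 7 × 23 = 4830.
Smallest positive N is 4830 − 63 = 4767.

4767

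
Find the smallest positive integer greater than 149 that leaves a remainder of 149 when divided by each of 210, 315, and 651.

N − 149 must be a common multiple of 210, 315, and 651.
210 = 2 × 3 × 5 × 7
315 = 3^2 × 5 × 7
651 = 3 × 7 × 31
LCM(210, 315, 651) = 2 × 3^2 × 5 × 7 × 31 = 19530.
Smallest N > 149 is LCM + 149 = 19530 + 149 = 19679.

19679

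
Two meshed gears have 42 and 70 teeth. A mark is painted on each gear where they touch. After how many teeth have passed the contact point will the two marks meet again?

210 teeth

The first simultaneous occurrence is after LCM of the individual periods.
42 = 2 × 3 × 7
70 = 2 × 5 × 7
LCM(42, 70) = 2 × 3 × 5 × 7 = 210.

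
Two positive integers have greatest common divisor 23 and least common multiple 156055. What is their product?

3589265

For any two positive integers, gcd × lcm = product = 23 × 156055 = 3589265.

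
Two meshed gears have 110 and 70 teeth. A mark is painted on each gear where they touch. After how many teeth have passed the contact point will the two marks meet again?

We need the least common multiple of the intervals.
110 = 2 × 5 × 11
70 = 2 × 5 × 7
LCM(110, 70) = 2 × 5 × 7 × 11 = 770.

770 teeth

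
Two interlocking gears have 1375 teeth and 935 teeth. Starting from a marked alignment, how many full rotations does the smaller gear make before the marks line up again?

25 rotations

All finish a whole number of cycles simultaneously at t = LCM of the periods.
1375 = 5^3 × 11
935 = 5 × 11 × 17
LCM(1375, 935) = 5^3 × 11 × 17 = 23375.
Rotations for period 935: 23375 / 935 = 25.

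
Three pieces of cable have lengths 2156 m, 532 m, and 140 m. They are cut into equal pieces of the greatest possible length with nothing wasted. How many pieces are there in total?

101

Piece length = gcd(2156, 532, 140).
2156 = 2^2 × 7^2 × 11
532 = 2^2 × 7 × 19
140 = 2^2 × 5 × 7
gcd(2156, 532, 140) = 2^2 × 7 = 28.
Total pieces = 2156/28 + 532/28 + 140/28 = 77 + 19 + 5 = 101.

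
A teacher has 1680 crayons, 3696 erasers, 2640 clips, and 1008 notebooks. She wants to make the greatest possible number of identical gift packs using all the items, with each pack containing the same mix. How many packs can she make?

The pack count must divide each quantity, so the greatest is gcd(1680, 3696, 2640, 1008).
1680 = 2^4 × 3 × 5 × 7
3696 = 2^4 × 3 × 7 × 11
2640 = 2^4 × 3 × 5 × 11
1008 = 2^4 × 3^2 × 7
gcd(1680, 3696, 2640, 1008) = 2^4 × 3 = 48.

48 packs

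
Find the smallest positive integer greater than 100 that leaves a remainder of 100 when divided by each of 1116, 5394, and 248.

N − 100 must be a common multiple of 1116, 5394, and 248.
1116 = 2^2 × 3^2 × 31
5394 = 2 × 3 × 29 × 31
248 = 2^3 × 31
LCM(1116, 5394, 248) = 2^3 × 3^2 × 29 × 31 = 64728.
Smallest N > 100 is LCM + 100 = 64728 + 100 = 64828.

64828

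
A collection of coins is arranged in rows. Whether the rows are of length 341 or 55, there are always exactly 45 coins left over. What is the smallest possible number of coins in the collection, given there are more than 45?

1750

N − 45 must be a common multiple of 341 and 55.
341 = 11 × 31
55 = 5 × 11
LCM(341, 55) = 5 × 11 × 31 = 1705.
Smallest N > 45 is LCM + 45 = 1705 + 45 = 1750.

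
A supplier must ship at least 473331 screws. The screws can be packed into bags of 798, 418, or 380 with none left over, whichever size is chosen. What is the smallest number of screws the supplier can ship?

The number of screws must be a common multiple of 798, 418, and 380, so a multiple of their LCM.
798 = 2 × 3 × 7 × 19
418 = 2 × 11 × 19
380 = 2^2 × 5 × 19
LCM(798, 418, 380) = 2^2 × 3 × 5 × 7 × 11 × 19 = 87780.
Smallest multiple of 87780 that is ≥ 473331: ⌈473331/87780⌉ × 87780 = 6 × 87780 = 526680.

526680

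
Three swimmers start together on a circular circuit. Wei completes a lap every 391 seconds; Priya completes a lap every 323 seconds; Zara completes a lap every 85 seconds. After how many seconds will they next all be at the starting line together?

The first simultaneous occurrence is after LCM of the individual periods.
391 = 17 × 23
323 = 17 × 19
85 = 5 × 17
LCM(391, 323, 85) = 5 × 17 × 19 × 23 = 37145.

37145 seconds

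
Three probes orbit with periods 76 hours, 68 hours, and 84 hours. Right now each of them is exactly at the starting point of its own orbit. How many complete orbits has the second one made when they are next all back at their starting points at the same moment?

399 orbits

All finish a whole number of cycles simultaneously at t = LCM of the periods.
76 = 2^2 × 19
68 = 2^2 × 17
84 = 2^2 × 3 × 7
LCM(76, 68, 84) = 2^2 × 3 × 7 × 17 × 19 = 27132.
Orbits for period 68: 27132 / 68 = 399.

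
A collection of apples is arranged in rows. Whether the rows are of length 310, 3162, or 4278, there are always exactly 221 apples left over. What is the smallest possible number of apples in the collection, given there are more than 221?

363851

N − 221 must be a common multiple of 310, 3162, and 4278.
310 = 2 × 5 × 31
3162 = 2 × 3 × 17 × 31
4278 = 2 × 3 × 23 × 31
LCM(310, 3162, 4278) = 2 × 3 × 5 × 17 × 23 × 31 = 363630.
Smallest N > 221 is LCM + 221 = 363630 + 221 = 363851.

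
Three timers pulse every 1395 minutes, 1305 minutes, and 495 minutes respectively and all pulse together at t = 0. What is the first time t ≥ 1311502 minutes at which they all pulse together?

1335015 minutes

Joint pulses occur at multiples of LCM(1395, 1305, 495).
1395 = 3^2 × 5 × 31
1305 = 3^2 × 5 × 29
495 = 3^2 × 5 × 11
LCM(1395, 1305, 495) = 3^2 × 5 × 11 × 29 × 31 = 445005.
Smallest multiple of 445005 that is ≥ 1311502: ⌈1311502/445005⌉ × 445005 = 3 × 445005 = 1335015.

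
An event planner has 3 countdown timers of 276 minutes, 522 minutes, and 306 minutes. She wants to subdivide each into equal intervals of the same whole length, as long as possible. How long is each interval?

The interval must divide each timer length; the longest such is the gcd.
276 = 2^2 × 3 × 23
522 = 2 × 3^2 × 29
306 = 2 × 3^2 × 17
gcd(276, 522, 306) = 2 × 3 = 6.

6 minutes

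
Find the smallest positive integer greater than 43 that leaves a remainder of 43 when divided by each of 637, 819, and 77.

63106

N − 43 must be a common multiple of 637, 819, and 77.
637 = 7^2 × 13
819 = 3^2 × 7 × 13
77 = 7 × 11
LCM(637, 819, 77) = 3^2 × 7^2 × 11 × 13 = 63063.
Smallest N > 43 is LCM + 43 = 63063 + 43 = 63106.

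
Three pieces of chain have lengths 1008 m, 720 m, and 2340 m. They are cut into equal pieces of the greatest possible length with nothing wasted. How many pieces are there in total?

113

Piece length = gcd(1008, 720, 2340).
1008 = 2^4 × 3^2 × 7
720 = 2^4 × 3^2 × 5
2340 = 2^2 × 3^2 × 5 × 13
gcd(1008, 720, 2340) = 2^2 × 3^2 = 36.
Total pieces = 1008/36 + 720/36 + 2340/36 = 28 + 20 + 65 = 113.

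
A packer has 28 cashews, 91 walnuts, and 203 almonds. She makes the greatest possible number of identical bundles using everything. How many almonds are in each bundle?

29

Number of bundles = gcd(28, 91, 203).
28 = 2^2 × 7
91 = 7 × 13
203 = 7 × 29
gcd(28, 91, 203) = 7.
almonds per bundle = 203 / 7 = 29.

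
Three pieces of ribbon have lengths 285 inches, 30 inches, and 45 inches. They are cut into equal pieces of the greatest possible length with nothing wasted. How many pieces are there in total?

Piece length = gcd(285, 30, 45).
285 = 3 × 5 × 19
30 = 2 × 3 × 5
45 = 3^2 × 5
gcd(285, 30, 45) = 3 × 5 = 15.
Total pieces = 285/15 + 30/15 + 45/15 = 19 + 2 + 3 = 24.

24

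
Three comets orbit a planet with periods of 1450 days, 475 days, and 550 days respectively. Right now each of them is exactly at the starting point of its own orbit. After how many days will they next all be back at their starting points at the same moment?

We need the least common multiple of the intervals.
1450 = 2 × 5^2 × 29
475 = 5^2 × 19
550 = 2 × 5^2 × 11
LCM(1450, 475, 550) = 2 × 5^2 × 11 × 19 × 29 = 303050.

303050 days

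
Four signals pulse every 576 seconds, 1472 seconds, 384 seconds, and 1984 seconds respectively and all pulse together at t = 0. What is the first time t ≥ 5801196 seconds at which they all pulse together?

Joint pulses occur at multiples of LCM(576, 1472, 384, 1984).
576 = 2^6 × 3^2
1472 = 2^6 × 23
384 = 2^7 × 3
1984 = 2^6 × 31
LCM(576, 1472, 384, 1984) = 2^7 × 3^2 × 23 × 31 = 821376.
Smallest multiple of 821376 that is ≥ 5801196: ⌈5801196/821376⌉ × 821376 = 8 × 821376 = 6571008.

6571008 seconds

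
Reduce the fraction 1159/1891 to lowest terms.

1159 = 19 × 61
1891 = 31 × 61
gcd(1159, 1891) = 61.
Divide numerator and denominator by 61: 1159/1891 = 19/31.

19/31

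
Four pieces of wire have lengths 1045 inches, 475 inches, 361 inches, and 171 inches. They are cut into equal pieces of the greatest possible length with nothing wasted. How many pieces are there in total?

Piece length = gcd(1045, 475, 361, 171).
1045 = 5 × 11 × 19
475 = 5^2 × 19
361 = 19^2
171 = 3^2 × 19
gcd(1045, 475, 361, 171) = 19.
Total pieces = 1045/19 + 475/19 + 361/19 + 171/19 = 55 + 25 + 19 + 9 = 108.

108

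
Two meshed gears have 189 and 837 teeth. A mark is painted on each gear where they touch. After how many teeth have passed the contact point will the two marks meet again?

The first simultaneous occurrence is after LCM of the individual periods.
189 = 3^3 × 7
837 = 3^3 × 31
LCM(189, 837) = 3^3 × 7 × 31 = 5859.

5859 teeth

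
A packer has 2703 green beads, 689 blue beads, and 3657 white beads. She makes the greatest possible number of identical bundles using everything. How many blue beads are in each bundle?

13

Number of bundles = gcd(2703, 689, 3657).
2703 = 3 × 17 × 53
689 = 13 × 53
3657 = 3 × 23 × 53
gcd(2703, 689, 3657) = 53.
blue beads per bundle = 689 / 53 = 13.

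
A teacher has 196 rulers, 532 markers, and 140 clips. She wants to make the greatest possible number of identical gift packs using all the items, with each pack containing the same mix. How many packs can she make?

28 packs

The pack count must divide each quantity, so the greatest is gcd(196, 532, 140).
196 = 2^2 × 7^2
532 = 2^2 × 7 × 19
140 = 2^2 × 5 × 7
gcd(196, 532, 140) = 2^2 × 7 = 28.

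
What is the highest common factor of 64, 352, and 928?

64 = 2^6
352 = 2^5 × 11
928 = 2^5 × 29
gcd(64, 352, 928) = 2^5 = 32.

32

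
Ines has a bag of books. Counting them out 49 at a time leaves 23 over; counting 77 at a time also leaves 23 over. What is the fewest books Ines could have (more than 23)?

N − 23 must be a common multiple of 49 and 77.
49 = 7^2
77 = 7 × 11
LCM(49, 77) = 7^2 × 11 = 539.
Smallest N > 23 is LCM + 23 = 539 + 23 = 562.

562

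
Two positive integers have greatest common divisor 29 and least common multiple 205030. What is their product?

5945870

For any two positive integers, gcd × lcm = product = 29 × 205030 = 5945870.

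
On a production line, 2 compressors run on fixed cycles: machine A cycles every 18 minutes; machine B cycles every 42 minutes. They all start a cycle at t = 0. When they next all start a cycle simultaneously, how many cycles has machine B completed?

The first common completion time is the LCM of the periods.
18 = 2 × 3^2
42 = 2 × 3 × 7
LCM(18, 42) = 2 × 3^2 × 7 = 126.
Cycles for period 42: 126 / 42 = 3.

3 cycles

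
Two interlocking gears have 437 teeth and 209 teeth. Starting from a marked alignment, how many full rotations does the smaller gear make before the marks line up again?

All finish a whole number of cycles simultaneously at t = LCM of the periods.
437 = 19 × 23
209 = 11 × 19
LCM(437, 209) = 11 × 19 × 23 = 4807.
Rotations for period 209: 4807 / 209 = 23.

23 rotations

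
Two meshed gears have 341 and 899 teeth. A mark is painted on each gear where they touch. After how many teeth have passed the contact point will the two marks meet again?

They coincide at every common multiple of the periods; the first is the LCM.
341 = 11 × 31
899 = 29 × 31
LCM(341, 899) = 11 × 29 × 31 = 9889.

9889 teeth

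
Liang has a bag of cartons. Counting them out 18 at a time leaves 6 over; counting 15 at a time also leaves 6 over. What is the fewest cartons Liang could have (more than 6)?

96

N − 6 must be a common multiple of 18 and 15.
18 = 2 × 3^2
15 = 3 × 5
LCM(18, 15) = 2 × 3^2 × 5 = 90.
Smallest N > 6 is LCM + 6 = 90 + 6 = 96.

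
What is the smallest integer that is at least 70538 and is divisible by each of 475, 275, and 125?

The integer must be a common multiple of 475, 275, and 125, so a multiple of their LCM.
475 = 5^2 × 19
275 = 5^2 × 11
125 = 5^3
LCM(475, 275, 125) = 5^3 × 11 × 19 = 26125.
Smallest multiple of 26125 that is ≥ 70538: ⌈70538/26125⌉ × 26125 = 3 × 26125 = 78375.

78375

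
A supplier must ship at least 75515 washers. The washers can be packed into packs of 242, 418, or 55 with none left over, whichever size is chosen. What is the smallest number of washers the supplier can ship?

91960

The number of washers must be a common multiple of 242, 418, and 55, so a multiple of their LCM.
242 = 2 × 11^2
418 = 2 × 11 × 19
55 = 5 × 11
LCM(242, 418, 55) = 2 × 5 × 11^2 × 19 = 22990.
Smallest multiple of 22990 that is ≥ 75515: ⌈75515/22990⌉ × 22990 = 4 × 22990 = 91960.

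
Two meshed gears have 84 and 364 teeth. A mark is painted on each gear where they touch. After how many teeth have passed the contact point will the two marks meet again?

We need the least common multiple of the intervals.
84 = 2^2 × 3 × 7
364 = 2^2 × 7 × 13
LCM(84, 364) = 2^2 × 3 × 7 × 13 = 1092.

1092 teeth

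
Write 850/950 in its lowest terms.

17/19

850 = 2 × 5^2 × 17
950 = 2 × 5^2 × 19
gcd(850, 950) = 2 × 5^2 = 50.
Divide numerator and denominator by 50: 850/950 = 17/19.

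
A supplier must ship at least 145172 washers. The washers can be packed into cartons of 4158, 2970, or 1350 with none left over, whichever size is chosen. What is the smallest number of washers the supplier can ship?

207900

The number of washers must be a common multiple of 4158, 2970, and 1350, so a multiple of their LCM.
4158 = 2 × 3^3 × 7 × 11
2970 = 2 × 3^3 × 5 × 11
1350 = 2 × 3^3 × 5^2
LCM(4158, 2970, 1350) = 2 × 3^3 × 5^2 × 7 × 11 = 103950.
Smallest multiple of 103950 that is ≥ 145172: ⌈145172/103950⌉ × 103950 = 2 × 103950 = 207900.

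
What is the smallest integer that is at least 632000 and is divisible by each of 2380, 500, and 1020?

714000

The integer must be a common multiple of 2380, 500, and 1020, so a multiple of their LCM.
2380 = 2^2 × 5 × 7 × 17
500 = 2^2 × 5^3
1020 = 2^2 × 3 × 5 × 17
LCM(2380, 500, 1020) = 2^2 × 3 × 5^3 × 7 × 17 = 178500.
Smallest multiple of 178500 that is ≥ 632000: ⌈632000/178500⌉ × 178500 = 4 × 178500 = 714000.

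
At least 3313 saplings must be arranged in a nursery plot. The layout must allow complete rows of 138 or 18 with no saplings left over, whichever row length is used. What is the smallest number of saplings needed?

The number of saplings must be a common multiple of 138 and 18, so a multiple of their LCM.
138 = 2 × 3 × 23
18 = 2 × 3^2
LCM(138, 18) = 2 × 3^2 × 23 = 414.
Smallest multiple of 414 that is ≥ 3313: ⌈3313/414⌉ × 414 = 9 × 414 = 3726.

3726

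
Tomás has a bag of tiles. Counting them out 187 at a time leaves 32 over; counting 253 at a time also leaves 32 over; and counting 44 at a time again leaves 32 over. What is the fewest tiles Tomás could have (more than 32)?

17236

N − 32 must be a common multiple of 187, 253, and 44.
187 = 11 × 17
253 = 11 × 23
44 = 2^2 × 11
LCM(187, 253, 44) = 2^2 × 11 × 17 × 23 = 17204.
Smallest N > 32 is LCM + 32 = 17204 + 32 = 17236.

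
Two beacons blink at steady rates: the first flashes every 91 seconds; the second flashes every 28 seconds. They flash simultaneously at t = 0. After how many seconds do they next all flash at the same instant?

364 seconds

The first simultaneous occurrence is after LCM of the individual periods.
91 = 7 × 13
28 = 2^2 × 7
LCM(91, 28) = 2^2 × 7 × 13 = 364.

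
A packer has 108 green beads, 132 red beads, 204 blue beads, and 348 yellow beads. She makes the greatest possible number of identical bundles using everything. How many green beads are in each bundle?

Number of bundles = gcd(108, 132, 204, 348).
108 = 2^2 × 3^3
132 = 2^2 × 3 × 11
204 = 2^2 × 3 × 17
348 = 2^2 × 3 × 29
gcd(108, 132, 204, 348) = 2^2 × 3 = 12.
green beads per bundle = 108 / 12 = 9.

9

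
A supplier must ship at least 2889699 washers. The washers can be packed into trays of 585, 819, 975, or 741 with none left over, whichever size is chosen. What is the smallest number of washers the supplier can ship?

The number of washers must be a common multiple of 585, 819, 975, and 741, so a multiple of their LCM.
585 = 3^2 × 5 × 13
819 = 3^2 × 7 × 13
975 = 3 × 5^2 × 13
741 = 3 × 13 × 19
LCM(585, 819, 975, 741) = 3^2 × 5^2 × 7 × 13 × 19 = 389025.
Smallest multiple of 389025 that is ≥ 2889699: ⌈2889699/389025⌉ × 389025 = 8 × 389025 = 3112200.

3112200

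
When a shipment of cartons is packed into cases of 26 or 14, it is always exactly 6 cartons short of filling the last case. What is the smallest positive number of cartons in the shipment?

Being 6 short of a full case of size k means N ≡ −6 (mod k), i.e. N + 6 is a multiple of each size.
26 = 2 × 13
14 = 2 × 7
LCM(26, 14) = 2 × 7 × 13 = 182.
Smallest positive N is 182 − 6 = 176.

176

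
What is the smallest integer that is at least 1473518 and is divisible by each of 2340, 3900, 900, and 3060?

The integer must be a common multiple of 2340, 3900, 900, and 3060, so a multiple of their LCM.
2340 = 2^2 × 3^2 × 5 × 13
3900 = 2^2 × 3 × 5^2 × 13
900 = 2^2 × 3^2 × 5^2
3060 = 2^2 × 3^2 × 5 × 17
LCM(2340, 3900, 900, 3060) = 2^2 × 3^2 × 5^2 × 13 × 17 = 198900.
Smallest multiple of 198900 that is ≥ 1473518: ⌈1473518/198900⌉ × 198900 = 8 × 198900 = 1591200.

1591200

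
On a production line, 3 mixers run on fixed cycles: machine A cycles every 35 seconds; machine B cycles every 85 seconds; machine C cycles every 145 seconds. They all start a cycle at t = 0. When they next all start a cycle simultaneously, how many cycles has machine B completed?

The first common completion time is the LCM of the periods.
35 = 5 × 7
85 = 5 × 17
145 = 5 × 29
LCM(35, 85, 145) = 5 × 7 × 17 × 29 = 17255.
Cycles for period 85: 17255 / 85 = 203.

203 cycles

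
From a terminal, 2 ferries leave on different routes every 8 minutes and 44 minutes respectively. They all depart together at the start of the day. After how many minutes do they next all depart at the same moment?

They coincide at every common multiple of the periods; the first is the LCM.
8 = 2^3
44 = 2^2 × 11
LCM(8, 44) = 2^3 × 11 = 88.

88 minutes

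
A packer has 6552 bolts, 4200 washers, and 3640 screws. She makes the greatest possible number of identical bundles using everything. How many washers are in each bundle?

75

Number of bundles = gcd(6552, 4200, 3640).
6552 = 2^3 × 3^2 × 7 × 13
4200 = 2^3 × 3 × 5^2 × 7
3640 = 2^3 × 5 × 7 × 13
gcd(6552, 4200, 3640) = 2^3 × 7 = 56.
washers per bundle = 4200 / 56 = 75.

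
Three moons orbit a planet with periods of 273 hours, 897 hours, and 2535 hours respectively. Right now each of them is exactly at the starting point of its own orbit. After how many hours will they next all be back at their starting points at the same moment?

We need the least common multiple of the intervals.
273 = 3 × 7 × 13
897 = 3 × 13 × 23
2535 = 3 × 5 × 13^2
LCM(273, 897, 2535) = 3 × 5 × 7 × 13^2 × 23 = 408135.

408135 hours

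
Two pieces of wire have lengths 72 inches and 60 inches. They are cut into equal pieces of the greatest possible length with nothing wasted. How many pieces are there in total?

Piece length = gcd(72, 60).
72 = 2^3 × 3^2
60 = 2^2 × 3 × 5
gcd(72, 60) = 2^2 × 3 = 12.
Total pieces = 72/12 + 60/12 = 6 + 5 = 11.

11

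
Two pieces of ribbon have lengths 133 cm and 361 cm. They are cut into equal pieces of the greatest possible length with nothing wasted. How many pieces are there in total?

Piece length = gcd(133, 361).
133 = 7 × 19
361 = 19^2
gcd(133, 361) = 19.
Total pieces = 133/19 + 361/19 = 7 + 19 = 26.

26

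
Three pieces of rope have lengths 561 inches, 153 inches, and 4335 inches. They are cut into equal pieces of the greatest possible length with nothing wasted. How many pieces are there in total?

99

Piece length = gcd(561, 153, 4335).
561 = 3 × 11 × 17
153 = 3^2 × 17
4335 = 3 × 5 × 17^2
gcd(561, 153, 4335) = 3 × 17 = 51.
Total pieces = 561/51 + 153/51 + 4335/51 = 11 + 3 + 85 = 99.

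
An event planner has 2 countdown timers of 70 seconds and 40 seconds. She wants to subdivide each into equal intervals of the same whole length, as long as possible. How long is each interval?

10 seconds

The interval must divide each timer length; the longest such is the gcd.
70 = 2 × 5 × 7
40 = 2^3 × 5
gcd(70, 40) = 2 × 5 = 10.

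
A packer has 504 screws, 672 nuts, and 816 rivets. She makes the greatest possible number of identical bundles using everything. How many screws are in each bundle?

21

Number of bundles = gcd(504, 672, 816).
504 = 2^3 × 3^2 × 7
672 = 2^5 × 3 × 7
816 = 2^4 × 3 × 17
gcd(504, 672, 816) = 2^3 × 3 = 24.
screws per bundle = 504 / 24 = 21.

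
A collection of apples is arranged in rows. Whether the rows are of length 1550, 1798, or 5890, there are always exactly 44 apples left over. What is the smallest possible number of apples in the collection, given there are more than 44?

N − 44 must be a common multiple of 1550, 1798, and 5890.
1550 = 2 × 5^2 × 31
1798 = 2 × 29 × 31
5890 = 2 × 5 × 19 × 31
LCM(1550, 1798, 5890) = 2 × 5^2 × 19 × 29 × 31 = 854050.
Smallest N > 44 is LCM + 44 = 854050 + 44 = 854094.

854094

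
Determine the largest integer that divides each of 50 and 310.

10

50 = 2 × 5^2
310 = 2 × 5 × 31
gcd(50, 310) = 2 × 5 = 10.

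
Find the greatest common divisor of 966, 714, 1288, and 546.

966 = 2 × 3 × 7 × 23
714 = 2 × 3 × 7 × 17
1288 = 2^3 × 7 × 23
546 = 2 × 3 × 7 × 13
gcd(966, 714, 1288, 546) = 2 × 7 = 14.

14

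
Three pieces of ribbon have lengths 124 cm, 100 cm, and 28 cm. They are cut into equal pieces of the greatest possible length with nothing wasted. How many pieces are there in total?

Piece length = gcd(124, 100, 28).
124 = 2^2 × 31
100 = 2^2 × 5^2
28 = 2^2 × 7
gcd(124, 100, 28) = 2^2 = 4.
Total pieces = 124/4 + 100/4 + 28/4 = 31 + 25 + 7 = 63.

63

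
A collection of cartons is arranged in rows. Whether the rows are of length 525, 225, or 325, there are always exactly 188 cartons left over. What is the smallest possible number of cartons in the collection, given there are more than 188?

N − 188 must be a common multiple of 525, 225, and 325.
525 = 3 × 5^2 × 7
225 = 3^2 × 5^2
325 = 5^2 × 13
LCM(525, 225, 325) = 3^2 × 5^2 × 7 × 13 = 20475.
Smallest N > 188 is LCM + 188 = 20475 + 188 = 20663.

20663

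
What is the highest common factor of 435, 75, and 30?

15

435 = 3 × 5 × 29
75 = 3 × 5^2
30 = 2 × 3 × 5
gcd(435, 75, 30) = 3 × 5 = 15.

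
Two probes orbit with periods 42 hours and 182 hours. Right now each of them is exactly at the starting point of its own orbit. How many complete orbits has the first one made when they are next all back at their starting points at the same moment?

They are all back at their starting positions together after one LCM of the periods.
42 = 2 × 3 × 7
182 = 2 × 7 × 13
LCM(42, 182) = 2 × 3 × 7 × 13 = 546.
Orbits for period 42: 546 / 42 = 13.

13 orbits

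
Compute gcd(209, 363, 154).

11

209 = 11 × 19
363 = 3 × 11^2
154 = 2 × 7 × 11
gcd(209, 363, 154) = 11.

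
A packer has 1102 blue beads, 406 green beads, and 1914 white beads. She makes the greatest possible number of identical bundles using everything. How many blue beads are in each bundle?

Number of bundles = gcd(1102, 406, 1914).
1102 = 2 × 19 × 29
406 = 2 × 7 × 29
1914 = 2 × 3 × 11 × 29
gcd(1102, 406, 1914) = 2 × 29 = 58.
blue beads per bundle = 1102 / 58 = 19.

19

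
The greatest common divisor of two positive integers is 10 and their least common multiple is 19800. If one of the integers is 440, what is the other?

For two integers, gcd × lcm = product, so the other is (10 × 19800) / 440 = 198000 / 440 = 450.

450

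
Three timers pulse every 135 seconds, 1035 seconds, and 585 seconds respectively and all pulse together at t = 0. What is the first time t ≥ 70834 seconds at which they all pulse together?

80730 seconds

Joint pulses occur at multiples of LCM(135, 1035, 585).
135 = 3^3 × 5
1035 = 3^2 × 5 × 23
585 = 3^2 × 5 × 13
LCM(135, 1035, 585) = 3^3 × 5 × 13 × 23 = 40365.
Smallest multiple of 40365 that is ≥ 70834: ⌈70834/40365⌉ × 40365 = 2 × 40365 = 80730.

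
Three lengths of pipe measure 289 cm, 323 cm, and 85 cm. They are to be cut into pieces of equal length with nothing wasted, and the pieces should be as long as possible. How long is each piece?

The greatest length dividing all of 289, 323, and 85 is their gcd.
289 = 17^2
323 = 17 × 19
85 = 5 × 17
gcd(289, 323, 85) = 17.

17 cm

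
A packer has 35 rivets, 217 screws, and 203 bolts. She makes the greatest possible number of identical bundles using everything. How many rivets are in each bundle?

Number of bundles = gcd(35, 217, 203).
35 = 5 × 7
217 = 7 × 31
203 = 7 × 29
gcd(35, 217, 203) = 7.
rivets per bundle = 35 / 7 = 5.

5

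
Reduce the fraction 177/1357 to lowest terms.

177 = 3 × 59
1357 = 23 × 59
gcd(177, 1357) = 59.
Divide numerator and denominator by 59: 177/1357 = 3/23.

3/23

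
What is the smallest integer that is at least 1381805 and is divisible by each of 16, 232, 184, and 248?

1654160

The integer must be a common multiple of 16, 232, 184, and 248, so a multiple of their LCM.
16 = 2^4
232 = 2^3 × 29
184 = 2^3 × 23
248 = 2^3 × 31
LCM(16, 232, 184, 248) = 2^4 × 23 × 29 × 31 = 330832.
Smallest multiple of 330832 that is ≥ 1381805: ⌈1381805/330832⌉ × 330832 = 5 × 330832 = 1654160.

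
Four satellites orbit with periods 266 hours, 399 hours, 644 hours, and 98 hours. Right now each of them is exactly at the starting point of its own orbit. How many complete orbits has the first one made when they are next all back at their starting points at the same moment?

966 orbits

They are all back at their starting positions together after one LCM of the periods.
266 = 2 × 7 × 19
399 = 3 × 7 × 19
644 = 2^2 × 7 × 23
98 = 2 × 7^2
LCM(266, 399, 644, 98) = 2^2 × 3 × 7^2 × 19 × 23 = 256956.
Orbits for period 266: 256956 / 266 = 966.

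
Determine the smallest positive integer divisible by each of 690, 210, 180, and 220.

690 = 2 × 3 × 5 × 23
210 = 2 × 3 × 5 × 7
180 = 2^2 × 3^2 × 5
220 = 2^2 × 5 × 11
LCM(690, 210, 180, 220) = 2^2 × 3^2 × 5 × 7 × 11 × 23 = 318780.

318780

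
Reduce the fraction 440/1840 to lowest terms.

11/46

440 = 2^3 × 5 × 11
1840 = 2^4 × 5 × 23
gcd(440, 1840) = 2^3 × 5 = 40.
Divide numerator and denominator by 40: 440/1840 = 11/46.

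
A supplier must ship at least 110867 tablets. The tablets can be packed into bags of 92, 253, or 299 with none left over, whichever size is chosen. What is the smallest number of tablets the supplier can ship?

The number of tablets must be a common multiple of 92, 253, and 299, so a multiple of their LCM.
92 = 2^2 × 23
253 = 11 × 23
299 = 13 × 23
LCM(92, 253, 299) = 2^2 × 11 × 13 × 23 = 13156.
Smallest multiple of 13156 that is ≥ 110867: ⌈110867/13156⌉ × 13156 = 9 × 13156 = 118404.

118404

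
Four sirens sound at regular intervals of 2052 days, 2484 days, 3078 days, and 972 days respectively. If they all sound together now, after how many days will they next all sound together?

We need the least common multiple of the intervals.
2052 = 2^2 × 3^3 × 19
2484 = 2^2 × 3^3 × 23
3078 = 2 × 3^4 × 19
972 = 2^2 × 3^5
LCM(2052, 2484, 3078, 972) = 2^2 × 3^5 × 19 × 23 = 424764.

424764 days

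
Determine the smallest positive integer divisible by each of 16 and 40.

16 = 2^4
40 = 2^3 × 5
LCM(16, 40) = 2^4 × 5 = 80.

80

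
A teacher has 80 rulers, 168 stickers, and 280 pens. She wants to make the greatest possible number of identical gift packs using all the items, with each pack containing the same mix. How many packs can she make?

8 packs

The pack count must divide each quantity, so the greatest is gcd(80, 168, 280).
80 = 2^4 × 5
168 = 2^3 × 3 × 7
280 = 2^3 × 5 × 7
gcd(80, 168, 280) = 2^3 = 8.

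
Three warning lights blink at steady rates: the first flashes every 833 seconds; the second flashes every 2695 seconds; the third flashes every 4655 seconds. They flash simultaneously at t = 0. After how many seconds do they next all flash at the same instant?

870485 seconds

They coincide at every common multiple of the periods; the first is the LCM.
833 = 7^2 × 17
2695 = 5 × 7^2 × 11
4655 = 5 × 7^2 × 19
LCM(833, 2695, 4655) = 5 × 7^2 × 11 × 17 × 19 = 870485.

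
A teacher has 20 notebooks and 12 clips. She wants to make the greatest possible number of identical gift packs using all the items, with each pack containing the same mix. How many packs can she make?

4 packs

By the Euclidean algorithm:
20 = 1 × 12 + 8
12 = 1 × 8 + 4
8 = 2 × 4 + 0
gcd(20, 12) = 4.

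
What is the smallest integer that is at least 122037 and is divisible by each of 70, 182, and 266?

The integer must be a common multiple of 70, 182, and 266, so a multiple of their LCM.
70 = 2 × 5 × 7
182 = 2 × 7 × 13
266 = 2 × 7 × 19
LCM(70, 182, 266) = 2 × 5 × 7 × 13 × 19 = 17290.
Smallest multiple of 17290 that is ≥ 122037: ⌈122037/17290⌉ × 17290 = 8 × 17290 = 138320.

138320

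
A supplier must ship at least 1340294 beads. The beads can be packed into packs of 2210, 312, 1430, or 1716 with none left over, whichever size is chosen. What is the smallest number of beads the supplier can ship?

1458600

The number of beads must be a common multiple of 2210, 312, 1430, and 1716, so a multiple of their LCM.
2210 = 2 × 5 × 13 × 17
312 = 2^3 × 3 × 13
1430 = 2 × 5 × 11 × 13
1716 = 2^2 × 3 × 11 × 13
LCM(2210, 312, 1430, 1716) = 2^3 × 3 × 5 × 11 × 13 × 17 = 291720.
Smallest multiple of 291720 that is ≥ 1340294: ⌈1340294/291720⌉ × 291720 = 5 × 291720 = 1458600.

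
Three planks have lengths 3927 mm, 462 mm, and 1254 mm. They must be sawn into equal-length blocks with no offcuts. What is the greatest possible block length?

33 mm

The block length must divide every plank, so the greatest is gcd(3927, 462, 1254).
3927 = 3 × 7 × 11 × 17
462 = 2 × 3 × 7 × 11
1254 = 2 × 3 × 11 × 19
gcd(3927, 462, 1254) = 3 × 11 = 33.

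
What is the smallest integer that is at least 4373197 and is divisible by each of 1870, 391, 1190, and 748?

4817120

The integer must be a common multiple of 1870, 391, 1190, and 748, so a multiple of their LCM.
1870 = 2 × 5 × 11 × 17
391 = 17 × 23
1190 = 2 × 5 × 7 × 17
748 = 2^2 × 11 × 17
LCM(1870, 391, 1190, 748) = 2^2 × 5 × 7 × 11 × 17 × 23 = 602140.
Smallest multiple of 602140 that is ≥ 4373197: ⌈4373197/602140⌉ × 602140 = 8 × 602140 = 4817120.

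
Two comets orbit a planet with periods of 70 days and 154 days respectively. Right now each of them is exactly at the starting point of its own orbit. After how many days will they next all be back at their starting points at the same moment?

770 days

We need the least common multiple of the intervals.
70 = 2 × 5 × 7
154 = 2 × 7 × 11
LCM(70, 154) = 2 × 5 × 7 × 11 = 770.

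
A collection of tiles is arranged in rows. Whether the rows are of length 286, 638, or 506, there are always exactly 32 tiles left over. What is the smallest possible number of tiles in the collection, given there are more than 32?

190794

N − 32 must be a common multiple of 286, 638, and 506.
286 = 2 × 11 × 13
638 = 2 × 11 × 29
506 = 2 × 11 × 23
LCM(286, 638, 506) = 2 × 11 × 13 × 23 × 29 = 190762.
Smallest N > 32 is LCM + 32 = 190762 + 32 = 190794.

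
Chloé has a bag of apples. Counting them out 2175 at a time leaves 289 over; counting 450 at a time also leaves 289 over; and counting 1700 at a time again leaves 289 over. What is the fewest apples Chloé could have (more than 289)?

N − 289 must be a common multiple of 2175, 450, and 1700.
2175 = 3 × 5^2 × 29
450 = 2 × 3^2 × 5^2
1700 = 2^2 × 5^2 × 17
LCM(2175, 450, 1700) = 2^2 × 3^2 × 5^2 × 17 × 29 = 443700.
Smallest N > 289 is LCM + 289 = 443700 + 289 = 443989.

443989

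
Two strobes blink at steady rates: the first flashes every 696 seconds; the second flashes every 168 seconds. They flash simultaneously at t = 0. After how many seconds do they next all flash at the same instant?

4872 seconds

They coincide at every common multiple of the periods; the first is the LCM.
696 = 2^3 × 3 × 29
168 = 2^3 × 3 × 7
LCM(696, 168) = 2^3 × 3 × 7 × 29 = 4872.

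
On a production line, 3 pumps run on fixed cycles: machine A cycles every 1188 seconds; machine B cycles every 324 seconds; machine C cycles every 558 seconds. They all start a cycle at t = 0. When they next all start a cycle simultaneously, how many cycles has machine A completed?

They are all back at their starting positions together after one LCM of the periods.
1188 = 2^2 × 3^3 × 11
324 = 2^2 × 3^4
558 = 2 × 3^2 × 31
LCM(1188, 324, 558) = 2^2 × 3^4 × 11 × 31 = 110484.
Cycles for period 1188: 110484 / 1188 = 93.

93 cycles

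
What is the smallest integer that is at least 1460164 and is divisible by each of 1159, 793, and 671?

The integer must be a common multiple of 1159, 793, and 671, so a multiple of their LCM.
1159 = 19 × 61
793 = 13 × 61
671 = 11 × 61
LCM(1159, 793, 671) = 11 × 13 × 19 × 61 = 165737.
Smallest multiple of 165737 that is ≥ 1460164: ⌈1460164/165737⌉ × 165737 = 9 × 165737 = 1491633.

1491633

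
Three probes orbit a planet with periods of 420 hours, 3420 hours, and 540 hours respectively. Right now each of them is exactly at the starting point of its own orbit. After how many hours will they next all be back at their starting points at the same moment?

The first simultaneous occurrence is after LCM of the individual periods.
420 = 2^2 × 3 × 5 × 7
3420 = 2^2 × 3^2 × 5 × 19
540 = 2^2 × 3^3 × 5
LCM(420, 3420, 540) = 2^2 × 3^3 × 5 × 7 × 19 = 71820.

71820 hours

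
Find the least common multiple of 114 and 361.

2166

114 = 2 × 3 × 19
361 = 19^2
LCM(114, 361) = 2 × 3 × 19^2 = 2166.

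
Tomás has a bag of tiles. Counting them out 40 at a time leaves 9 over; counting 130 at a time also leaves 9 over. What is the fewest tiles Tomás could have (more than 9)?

N − 9 must be a common multiple of 40 and 130.
40 = 2^3 × 5
130 = 2 × 5 × 13
LCM(40, 130) = 2^3 × 5 × 13 = 520.
Smallest N > 9 is LCM + 9 = 520 + 9 = 529.

529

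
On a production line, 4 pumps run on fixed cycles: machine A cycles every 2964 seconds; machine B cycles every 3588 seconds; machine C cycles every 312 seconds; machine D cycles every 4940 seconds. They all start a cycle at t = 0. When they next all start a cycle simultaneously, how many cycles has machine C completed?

2185 cycles

All finish a whole number of cycles simultaneously at t = LCM of the periods.
2964 = 2^2 × 3 × 13 × 19
3588 = 2^2 × 3 × 13 × 23
312 = 2^3 × 3 × 13
4940 = 2^2 × 5 × 13 × 19
LCM(2964, 3588, 312, 4940) = 2^3 × 3 × 5 × 13 × 19 × 23 = 681720.
Cycles for period 312: 681720 / 312 = 2185.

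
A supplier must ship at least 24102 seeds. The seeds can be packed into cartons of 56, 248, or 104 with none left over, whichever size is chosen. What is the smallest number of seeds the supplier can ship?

45136

The number of seeds must be a common multiple of 56, 248, and 104, so a multiple of their LCM.
56 = 2^3 × 7
248 = 2^3 × 31
104 = 2^3 × 13
LCM(56, 248, 104) = 2^3 × 7 × 13 × 31 = 22568.
Smallest multiple of 22568 that is ≥ 24102: ⌈24102/22568⌉ × 22568 = 2 × 22568 = 45136.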